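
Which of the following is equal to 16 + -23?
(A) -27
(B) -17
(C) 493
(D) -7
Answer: D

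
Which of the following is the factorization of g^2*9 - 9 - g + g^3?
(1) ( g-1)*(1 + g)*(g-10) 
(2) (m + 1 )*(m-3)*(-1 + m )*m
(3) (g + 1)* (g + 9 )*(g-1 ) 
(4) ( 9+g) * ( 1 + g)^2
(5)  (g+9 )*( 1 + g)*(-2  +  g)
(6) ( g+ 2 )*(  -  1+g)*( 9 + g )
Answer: 3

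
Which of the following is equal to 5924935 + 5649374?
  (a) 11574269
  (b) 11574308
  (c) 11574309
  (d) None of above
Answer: c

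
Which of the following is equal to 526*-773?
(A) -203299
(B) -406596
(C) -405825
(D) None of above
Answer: D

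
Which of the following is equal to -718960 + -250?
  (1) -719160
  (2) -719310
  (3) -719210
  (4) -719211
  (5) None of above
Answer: 3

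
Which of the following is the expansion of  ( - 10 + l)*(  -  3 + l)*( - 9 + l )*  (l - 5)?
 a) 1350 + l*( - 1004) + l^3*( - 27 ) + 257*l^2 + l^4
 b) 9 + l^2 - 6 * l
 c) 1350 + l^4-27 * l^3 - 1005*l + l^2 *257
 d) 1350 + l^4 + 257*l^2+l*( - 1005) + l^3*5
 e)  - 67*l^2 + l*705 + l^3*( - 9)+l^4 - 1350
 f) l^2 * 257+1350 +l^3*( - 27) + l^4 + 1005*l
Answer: c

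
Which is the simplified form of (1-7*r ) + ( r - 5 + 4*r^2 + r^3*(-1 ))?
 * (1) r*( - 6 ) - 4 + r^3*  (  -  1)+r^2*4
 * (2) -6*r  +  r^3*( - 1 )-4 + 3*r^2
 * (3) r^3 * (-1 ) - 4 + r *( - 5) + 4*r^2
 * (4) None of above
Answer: 1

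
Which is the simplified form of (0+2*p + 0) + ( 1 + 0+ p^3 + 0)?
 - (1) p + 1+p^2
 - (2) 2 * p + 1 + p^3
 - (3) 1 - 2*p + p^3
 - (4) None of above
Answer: 2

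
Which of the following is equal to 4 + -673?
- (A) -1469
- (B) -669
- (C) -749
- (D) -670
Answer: B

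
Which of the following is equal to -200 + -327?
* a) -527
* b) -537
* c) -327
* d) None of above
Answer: a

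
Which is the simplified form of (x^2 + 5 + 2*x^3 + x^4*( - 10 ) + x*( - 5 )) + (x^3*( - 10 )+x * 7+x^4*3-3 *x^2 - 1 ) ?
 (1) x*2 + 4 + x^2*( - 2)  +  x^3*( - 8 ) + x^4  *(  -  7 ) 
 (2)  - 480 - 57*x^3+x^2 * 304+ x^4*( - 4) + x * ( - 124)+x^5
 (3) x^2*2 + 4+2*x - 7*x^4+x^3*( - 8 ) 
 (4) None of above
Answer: 1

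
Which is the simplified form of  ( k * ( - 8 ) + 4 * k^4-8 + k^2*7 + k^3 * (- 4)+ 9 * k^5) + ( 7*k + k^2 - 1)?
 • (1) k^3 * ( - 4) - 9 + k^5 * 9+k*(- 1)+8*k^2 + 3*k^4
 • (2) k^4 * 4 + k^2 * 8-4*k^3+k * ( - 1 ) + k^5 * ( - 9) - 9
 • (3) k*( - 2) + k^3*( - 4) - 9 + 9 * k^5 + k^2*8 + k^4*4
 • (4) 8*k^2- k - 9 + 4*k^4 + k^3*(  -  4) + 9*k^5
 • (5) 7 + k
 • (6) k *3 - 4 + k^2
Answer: 4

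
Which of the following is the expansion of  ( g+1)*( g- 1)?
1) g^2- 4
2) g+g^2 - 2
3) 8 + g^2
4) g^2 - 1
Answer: 4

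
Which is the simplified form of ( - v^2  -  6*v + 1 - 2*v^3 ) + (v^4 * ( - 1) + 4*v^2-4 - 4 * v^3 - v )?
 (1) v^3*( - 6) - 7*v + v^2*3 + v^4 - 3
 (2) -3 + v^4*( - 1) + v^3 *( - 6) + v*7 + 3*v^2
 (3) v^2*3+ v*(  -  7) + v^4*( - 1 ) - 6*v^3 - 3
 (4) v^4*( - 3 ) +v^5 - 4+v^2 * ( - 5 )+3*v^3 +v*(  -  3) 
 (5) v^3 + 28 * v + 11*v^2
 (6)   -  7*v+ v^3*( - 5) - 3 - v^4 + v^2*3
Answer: 3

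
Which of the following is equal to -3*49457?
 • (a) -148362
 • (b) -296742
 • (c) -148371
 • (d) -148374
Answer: c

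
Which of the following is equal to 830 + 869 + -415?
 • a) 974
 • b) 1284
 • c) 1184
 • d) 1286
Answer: b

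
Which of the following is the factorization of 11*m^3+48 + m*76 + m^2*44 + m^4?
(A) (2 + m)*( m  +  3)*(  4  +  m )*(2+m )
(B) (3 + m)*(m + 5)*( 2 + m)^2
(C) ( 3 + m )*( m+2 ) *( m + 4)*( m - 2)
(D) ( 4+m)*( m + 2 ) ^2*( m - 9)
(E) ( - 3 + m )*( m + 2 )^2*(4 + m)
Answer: A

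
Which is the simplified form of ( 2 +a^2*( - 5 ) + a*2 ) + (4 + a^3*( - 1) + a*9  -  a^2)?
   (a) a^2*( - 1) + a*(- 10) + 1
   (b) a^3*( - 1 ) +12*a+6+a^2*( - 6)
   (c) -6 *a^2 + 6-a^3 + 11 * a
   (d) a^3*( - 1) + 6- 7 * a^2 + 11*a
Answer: c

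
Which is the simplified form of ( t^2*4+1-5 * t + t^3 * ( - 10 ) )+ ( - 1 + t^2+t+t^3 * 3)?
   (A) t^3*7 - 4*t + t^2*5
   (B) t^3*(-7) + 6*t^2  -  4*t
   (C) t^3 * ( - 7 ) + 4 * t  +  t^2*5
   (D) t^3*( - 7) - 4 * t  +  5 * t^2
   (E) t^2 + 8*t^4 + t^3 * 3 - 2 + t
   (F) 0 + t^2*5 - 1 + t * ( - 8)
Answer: D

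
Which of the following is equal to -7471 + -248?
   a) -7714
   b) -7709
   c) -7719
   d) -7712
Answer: c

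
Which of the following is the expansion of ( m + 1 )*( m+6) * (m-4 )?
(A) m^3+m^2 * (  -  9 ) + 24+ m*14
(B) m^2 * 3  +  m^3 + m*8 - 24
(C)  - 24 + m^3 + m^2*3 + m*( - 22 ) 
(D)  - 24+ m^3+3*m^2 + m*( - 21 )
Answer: C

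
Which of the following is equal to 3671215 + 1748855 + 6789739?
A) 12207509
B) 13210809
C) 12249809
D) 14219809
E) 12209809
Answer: E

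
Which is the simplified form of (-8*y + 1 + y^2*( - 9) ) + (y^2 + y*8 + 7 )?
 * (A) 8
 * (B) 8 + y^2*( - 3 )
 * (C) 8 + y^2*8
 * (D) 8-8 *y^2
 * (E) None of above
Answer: D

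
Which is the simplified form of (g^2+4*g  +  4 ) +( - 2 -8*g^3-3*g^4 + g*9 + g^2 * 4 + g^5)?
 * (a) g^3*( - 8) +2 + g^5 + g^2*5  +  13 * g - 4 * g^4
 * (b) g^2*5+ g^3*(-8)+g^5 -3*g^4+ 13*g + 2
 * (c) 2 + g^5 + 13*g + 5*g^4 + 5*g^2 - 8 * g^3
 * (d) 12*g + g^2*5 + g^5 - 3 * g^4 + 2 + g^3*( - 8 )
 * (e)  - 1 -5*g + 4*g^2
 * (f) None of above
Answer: b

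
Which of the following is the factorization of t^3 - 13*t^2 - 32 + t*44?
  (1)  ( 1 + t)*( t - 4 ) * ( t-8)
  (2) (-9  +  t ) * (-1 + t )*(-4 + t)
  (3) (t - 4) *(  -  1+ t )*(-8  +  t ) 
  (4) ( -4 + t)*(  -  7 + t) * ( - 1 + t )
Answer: 3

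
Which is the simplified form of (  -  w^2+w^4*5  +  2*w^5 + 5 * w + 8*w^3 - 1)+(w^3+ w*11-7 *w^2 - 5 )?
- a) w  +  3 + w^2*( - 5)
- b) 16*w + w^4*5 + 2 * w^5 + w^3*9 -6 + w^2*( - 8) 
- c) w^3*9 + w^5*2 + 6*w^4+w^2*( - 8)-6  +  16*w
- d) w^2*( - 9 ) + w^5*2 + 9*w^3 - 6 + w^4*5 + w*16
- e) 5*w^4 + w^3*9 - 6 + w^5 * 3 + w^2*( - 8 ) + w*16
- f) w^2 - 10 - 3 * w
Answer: b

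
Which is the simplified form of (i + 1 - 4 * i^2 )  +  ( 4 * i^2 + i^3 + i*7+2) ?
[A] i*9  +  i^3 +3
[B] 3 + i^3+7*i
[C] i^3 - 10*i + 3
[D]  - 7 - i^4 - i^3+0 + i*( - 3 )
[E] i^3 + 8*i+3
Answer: E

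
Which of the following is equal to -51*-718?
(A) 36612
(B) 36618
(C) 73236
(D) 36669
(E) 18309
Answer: B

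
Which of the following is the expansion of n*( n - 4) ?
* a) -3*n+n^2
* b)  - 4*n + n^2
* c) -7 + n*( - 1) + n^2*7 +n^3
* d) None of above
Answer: b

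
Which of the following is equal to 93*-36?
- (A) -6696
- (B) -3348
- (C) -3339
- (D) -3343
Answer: B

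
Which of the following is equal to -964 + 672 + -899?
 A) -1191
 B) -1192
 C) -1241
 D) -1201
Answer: A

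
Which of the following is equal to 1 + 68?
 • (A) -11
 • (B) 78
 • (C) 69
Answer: C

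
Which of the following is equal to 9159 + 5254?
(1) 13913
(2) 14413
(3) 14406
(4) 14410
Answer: 2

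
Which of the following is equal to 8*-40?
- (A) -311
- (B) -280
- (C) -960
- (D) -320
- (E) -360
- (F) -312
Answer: D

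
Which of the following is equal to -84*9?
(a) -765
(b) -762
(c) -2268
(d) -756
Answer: d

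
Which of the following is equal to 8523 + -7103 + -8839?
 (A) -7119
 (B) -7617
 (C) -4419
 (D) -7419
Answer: D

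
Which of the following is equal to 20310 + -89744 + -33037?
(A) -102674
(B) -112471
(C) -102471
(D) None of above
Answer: C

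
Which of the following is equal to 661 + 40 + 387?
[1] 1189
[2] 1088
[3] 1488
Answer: 2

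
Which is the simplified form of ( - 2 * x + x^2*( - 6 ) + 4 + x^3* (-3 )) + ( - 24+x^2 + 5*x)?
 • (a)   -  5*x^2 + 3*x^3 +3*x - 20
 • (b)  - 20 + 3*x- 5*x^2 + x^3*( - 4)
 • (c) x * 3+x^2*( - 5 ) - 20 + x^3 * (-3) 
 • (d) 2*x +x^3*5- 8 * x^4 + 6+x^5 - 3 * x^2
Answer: c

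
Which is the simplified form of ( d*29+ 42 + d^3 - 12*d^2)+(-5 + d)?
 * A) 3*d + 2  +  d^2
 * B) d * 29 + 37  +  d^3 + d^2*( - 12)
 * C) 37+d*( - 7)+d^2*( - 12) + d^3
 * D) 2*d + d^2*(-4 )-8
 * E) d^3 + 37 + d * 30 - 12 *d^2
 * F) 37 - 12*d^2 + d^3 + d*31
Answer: E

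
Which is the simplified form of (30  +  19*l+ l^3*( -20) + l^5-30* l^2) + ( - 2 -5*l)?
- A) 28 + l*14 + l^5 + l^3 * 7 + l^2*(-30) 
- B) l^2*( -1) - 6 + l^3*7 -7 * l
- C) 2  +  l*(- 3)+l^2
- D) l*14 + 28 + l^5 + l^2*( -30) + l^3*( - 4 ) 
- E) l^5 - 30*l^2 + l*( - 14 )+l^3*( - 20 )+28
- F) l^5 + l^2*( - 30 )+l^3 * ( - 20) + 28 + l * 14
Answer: F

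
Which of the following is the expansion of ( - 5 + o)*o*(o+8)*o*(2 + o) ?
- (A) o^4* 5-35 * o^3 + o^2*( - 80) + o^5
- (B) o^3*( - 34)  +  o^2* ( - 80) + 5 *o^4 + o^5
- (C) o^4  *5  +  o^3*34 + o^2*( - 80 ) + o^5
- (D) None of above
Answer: B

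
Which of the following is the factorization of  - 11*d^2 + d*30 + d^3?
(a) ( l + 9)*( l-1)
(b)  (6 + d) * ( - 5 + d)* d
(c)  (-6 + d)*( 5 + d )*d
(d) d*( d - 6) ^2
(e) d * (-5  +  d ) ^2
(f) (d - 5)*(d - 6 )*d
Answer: f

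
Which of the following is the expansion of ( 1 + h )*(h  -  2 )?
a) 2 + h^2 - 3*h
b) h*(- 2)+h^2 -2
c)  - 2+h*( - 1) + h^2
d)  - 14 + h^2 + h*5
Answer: c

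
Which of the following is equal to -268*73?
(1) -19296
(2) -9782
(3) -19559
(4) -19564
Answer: 4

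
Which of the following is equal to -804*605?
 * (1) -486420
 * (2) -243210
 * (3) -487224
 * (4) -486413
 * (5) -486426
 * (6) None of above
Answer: 1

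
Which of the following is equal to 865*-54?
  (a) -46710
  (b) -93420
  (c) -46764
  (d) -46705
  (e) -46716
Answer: a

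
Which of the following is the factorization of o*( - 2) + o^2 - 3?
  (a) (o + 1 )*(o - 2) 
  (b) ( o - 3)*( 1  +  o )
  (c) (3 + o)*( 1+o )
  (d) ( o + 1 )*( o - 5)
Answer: b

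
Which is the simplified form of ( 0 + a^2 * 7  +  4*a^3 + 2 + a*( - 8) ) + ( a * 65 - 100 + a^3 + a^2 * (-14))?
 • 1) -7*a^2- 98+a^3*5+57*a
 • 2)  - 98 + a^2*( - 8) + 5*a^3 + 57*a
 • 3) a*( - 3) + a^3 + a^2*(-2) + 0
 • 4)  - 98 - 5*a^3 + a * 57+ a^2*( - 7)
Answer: 1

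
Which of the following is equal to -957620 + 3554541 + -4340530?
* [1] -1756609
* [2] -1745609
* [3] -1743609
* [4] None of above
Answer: 3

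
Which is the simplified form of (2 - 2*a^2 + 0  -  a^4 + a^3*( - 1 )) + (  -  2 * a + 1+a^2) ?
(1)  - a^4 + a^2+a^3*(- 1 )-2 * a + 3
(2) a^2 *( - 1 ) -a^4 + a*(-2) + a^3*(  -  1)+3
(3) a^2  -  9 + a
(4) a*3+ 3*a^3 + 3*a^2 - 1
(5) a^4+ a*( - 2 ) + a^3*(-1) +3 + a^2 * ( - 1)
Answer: 2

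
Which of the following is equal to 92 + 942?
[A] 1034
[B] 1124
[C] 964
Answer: A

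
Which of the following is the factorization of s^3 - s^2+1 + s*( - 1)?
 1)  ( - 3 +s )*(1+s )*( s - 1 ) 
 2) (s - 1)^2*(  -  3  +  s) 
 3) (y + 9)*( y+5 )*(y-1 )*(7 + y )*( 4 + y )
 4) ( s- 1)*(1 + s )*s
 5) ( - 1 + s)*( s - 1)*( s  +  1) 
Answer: 5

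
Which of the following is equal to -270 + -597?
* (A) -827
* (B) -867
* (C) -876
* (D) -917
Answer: B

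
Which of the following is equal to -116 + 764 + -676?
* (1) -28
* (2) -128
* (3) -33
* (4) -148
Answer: 1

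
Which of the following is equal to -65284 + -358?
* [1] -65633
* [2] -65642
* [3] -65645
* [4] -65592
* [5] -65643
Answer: 2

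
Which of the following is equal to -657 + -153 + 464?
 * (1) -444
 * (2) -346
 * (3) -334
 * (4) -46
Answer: 2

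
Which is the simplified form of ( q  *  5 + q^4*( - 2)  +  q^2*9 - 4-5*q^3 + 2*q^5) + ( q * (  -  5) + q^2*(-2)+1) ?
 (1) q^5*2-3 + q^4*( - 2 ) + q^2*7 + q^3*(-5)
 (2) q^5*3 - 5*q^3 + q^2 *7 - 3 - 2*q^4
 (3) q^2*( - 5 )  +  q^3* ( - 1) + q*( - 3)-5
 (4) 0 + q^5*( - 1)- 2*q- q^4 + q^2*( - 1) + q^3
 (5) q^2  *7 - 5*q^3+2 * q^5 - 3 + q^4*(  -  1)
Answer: 1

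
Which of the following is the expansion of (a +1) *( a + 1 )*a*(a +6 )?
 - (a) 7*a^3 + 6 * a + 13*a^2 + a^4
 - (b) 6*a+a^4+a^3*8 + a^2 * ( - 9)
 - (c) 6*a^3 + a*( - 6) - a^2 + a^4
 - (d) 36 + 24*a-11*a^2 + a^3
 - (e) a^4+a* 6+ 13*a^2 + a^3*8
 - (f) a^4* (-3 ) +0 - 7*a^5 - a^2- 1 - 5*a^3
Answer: e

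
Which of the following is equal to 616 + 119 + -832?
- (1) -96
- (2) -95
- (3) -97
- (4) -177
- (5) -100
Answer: 3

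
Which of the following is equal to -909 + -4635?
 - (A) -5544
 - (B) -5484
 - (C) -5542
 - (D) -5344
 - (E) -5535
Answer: A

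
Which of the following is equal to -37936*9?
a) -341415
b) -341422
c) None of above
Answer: c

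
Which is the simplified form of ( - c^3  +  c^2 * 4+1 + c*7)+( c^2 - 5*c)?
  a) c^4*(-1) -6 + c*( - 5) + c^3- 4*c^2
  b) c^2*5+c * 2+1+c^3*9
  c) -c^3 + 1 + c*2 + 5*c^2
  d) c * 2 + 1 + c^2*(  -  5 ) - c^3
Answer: c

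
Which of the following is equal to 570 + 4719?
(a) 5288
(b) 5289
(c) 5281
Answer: b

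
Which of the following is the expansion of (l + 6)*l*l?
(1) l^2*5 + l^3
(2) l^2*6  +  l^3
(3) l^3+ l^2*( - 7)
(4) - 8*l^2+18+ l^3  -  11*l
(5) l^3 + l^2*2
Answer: 2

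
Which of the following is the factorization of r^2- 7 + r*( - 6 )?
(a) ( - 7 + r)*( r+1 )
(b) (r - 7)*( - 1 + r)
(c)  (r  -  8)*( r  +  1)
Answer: a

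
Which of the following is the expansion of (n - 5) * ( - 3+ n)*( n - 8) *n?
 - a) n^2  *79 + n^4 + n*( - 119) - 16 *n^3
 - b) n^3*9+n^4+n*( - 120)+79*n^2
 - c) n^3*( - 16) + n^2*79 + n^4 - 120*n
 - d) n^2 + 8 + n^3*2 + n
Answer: c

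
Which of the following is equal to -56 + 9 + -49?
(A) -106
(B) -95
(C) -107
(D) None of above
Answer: D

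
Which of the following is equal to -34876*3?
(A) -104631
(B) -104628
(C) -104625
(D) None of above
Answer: B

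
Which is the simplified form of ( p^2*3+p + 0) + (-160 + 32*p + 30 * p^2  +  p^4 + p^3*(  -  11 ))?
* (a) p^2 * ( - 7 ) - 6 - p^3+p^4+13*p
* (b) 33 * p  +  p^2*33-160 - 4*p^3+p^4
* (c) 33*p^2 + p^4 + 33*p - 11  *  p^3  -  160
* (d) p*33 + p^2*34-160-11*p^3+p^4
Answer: c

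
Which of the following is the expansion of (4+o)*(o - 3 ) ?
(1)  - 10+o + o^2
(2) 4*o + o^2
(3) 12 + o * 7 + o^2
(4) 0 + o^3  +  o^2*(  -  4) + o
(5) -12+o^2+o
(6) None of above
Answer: 5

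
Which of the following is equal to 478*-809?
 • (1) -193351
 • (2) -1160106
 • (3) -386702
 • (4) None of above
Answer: 3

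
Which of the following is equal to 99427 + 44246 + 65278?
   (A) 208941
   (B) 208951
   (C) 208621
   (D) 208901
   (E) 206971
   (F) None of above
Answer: B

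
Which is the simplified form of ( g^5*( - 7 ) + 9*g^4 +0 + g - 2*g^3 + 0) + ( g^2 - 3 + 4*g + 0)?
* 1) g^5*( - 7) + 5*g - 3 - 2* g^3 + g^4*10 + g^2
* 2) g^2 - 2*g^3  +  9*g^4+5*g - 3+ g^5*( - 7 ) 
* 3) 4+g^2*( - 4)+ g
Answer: 2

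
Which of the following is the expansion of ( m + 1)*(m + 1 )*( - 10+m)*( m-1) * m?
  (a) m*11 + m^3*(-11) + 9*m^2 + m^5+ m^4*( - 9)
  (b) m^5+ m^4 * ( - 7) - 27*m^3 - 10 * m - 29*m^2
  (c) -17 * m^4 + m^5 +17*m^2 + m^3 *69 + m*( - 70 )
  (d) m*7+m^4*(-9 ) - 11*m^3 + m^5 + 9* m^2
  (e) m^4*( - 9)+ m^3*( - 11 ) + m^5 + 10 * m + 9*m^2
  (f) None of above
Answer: e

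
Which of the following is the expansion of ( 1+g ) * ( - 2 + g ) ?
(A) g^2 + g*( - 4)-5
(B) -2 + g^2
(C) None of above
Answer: C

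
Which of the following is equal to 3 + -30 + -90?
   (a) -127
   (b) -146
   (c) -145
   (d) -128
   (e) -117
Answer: e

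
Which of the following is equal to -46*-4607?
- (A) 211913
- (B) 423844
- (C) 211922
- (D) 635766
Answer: C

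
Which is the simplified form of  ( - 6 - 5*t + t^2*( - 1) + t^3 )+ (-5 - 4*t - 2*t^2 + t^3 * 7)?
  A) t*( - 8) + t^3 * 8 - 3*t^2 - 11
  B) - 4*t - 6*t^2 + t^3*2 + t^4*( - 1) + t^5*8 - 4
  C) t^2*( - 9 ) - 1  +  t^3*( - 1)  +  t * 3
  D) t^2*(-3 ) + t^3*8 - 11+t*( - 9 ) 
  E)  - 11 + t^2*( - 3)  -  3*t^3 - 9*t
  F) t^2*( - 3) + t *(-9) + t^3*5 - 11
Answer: D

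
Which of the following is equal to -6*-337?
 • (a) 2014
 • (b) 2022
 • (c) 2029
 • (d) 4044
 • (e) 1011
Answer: b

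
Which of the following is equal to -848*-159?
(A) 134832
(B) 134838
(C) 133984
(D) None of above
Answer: A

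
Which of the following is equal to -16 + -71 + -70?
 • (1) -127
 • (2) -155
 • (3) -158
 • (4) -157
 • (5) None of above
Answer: 4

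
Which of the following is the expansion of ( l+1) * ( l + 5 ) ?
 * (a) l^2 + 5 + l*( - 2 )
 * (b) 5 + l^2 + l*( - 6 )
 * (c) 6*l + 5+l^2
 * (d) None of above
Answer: c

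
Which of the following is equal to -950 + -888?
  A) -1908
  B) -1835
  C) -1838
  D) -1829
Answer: C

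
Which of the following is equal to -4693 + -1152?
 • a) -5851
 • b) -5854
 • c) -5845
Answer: c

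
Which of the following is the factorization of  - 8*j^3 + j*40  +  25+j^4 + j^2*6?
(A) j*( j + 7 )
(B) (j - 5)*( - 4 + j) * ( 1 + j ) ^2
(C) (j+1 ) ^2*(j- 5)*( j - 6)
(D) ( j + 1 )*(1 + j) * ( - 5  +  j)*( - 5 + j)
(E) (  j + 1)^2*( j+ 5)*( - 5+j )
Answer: D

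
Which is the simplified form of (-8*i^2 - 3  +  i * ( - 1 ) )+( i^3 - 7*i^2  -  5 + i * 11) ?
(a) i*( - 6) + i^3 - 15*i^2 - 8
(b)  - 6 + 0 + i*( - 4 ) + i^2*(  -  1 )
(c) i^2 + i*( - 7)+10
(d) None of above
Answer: d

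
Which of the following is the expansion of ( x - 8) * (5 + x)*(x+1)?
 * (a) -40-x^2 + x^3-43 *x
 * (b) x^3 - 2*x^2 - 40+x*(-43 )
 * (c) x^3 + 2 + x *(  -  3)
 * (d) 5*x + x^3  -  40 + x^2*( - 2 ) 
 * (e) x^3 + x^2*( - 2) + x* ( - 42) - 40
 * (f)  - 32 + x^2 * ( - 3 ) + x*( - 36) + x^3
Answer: b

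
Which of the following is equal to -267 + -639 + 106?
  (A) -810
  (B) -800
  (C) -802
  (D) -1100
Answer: B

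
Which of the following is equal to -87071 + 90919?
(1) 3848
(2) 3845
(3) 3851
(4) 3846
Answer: 1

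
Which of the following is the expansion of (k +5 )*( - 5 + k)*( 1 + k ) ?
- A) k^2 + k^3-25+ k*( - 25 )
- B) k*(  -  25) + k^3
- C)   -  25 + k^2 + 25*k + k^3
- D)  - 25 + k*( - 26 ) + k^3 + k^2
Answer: A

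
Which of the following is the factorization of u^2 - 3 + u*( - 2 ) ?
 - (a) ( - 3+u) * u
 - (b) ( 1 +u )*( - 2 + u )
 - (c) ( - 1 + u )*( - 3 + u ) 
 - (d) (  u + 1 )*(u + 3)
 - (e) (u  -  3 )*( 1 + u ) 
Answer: e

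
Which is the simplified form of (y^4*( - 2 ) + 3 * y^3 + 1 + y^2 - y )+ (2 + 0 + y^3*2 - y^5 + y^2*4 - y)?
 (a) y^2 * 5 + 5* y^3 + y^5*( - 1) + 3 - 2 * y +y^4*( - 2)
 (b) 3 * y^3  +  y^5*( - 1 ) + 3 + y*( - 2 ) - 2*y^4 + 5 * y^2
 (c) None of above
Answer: a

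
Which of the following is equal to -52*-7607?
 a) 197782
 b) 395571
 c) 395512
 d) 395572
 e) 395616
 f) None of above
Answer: f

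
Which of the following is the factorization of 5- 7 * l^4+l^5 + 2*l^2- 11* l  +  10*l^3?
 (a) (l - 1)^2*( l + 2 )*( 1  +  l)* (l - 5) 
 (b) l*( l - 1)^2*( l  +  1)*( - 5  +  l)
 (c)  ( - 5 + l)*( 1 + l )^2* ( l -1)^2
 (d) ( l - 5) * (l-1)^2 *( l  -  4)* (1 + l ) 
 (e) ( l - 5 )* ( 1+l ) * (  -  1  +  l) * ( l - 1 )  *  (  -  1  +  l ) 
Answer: e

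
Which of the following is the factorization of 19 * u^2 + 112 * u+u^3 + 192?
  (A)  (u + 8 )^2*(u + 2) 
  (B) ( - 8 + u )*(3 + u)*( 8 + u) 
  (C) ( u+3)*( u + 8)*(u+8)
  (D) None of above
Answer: C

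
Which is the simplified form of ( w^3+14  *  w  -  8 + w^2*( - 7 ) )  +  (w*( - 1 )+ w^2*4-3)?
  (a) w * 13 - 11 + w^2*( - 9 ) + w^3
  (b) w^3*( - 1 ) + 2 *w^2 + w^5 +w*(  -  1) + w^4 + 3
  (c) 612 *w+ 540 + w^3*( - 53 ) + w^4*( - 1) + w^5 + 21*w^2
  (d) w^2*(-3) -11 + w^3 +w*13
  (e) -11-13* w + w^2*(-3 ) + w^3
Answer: d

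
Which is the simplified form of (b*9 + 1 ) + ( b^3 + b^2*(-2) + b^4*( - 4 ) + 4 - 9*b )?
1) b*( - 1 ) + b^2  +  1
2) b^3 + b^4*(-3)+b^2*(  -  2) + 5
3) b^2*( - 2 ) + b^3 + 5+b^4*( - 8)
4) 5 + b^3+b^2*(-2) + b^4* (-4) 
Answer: 4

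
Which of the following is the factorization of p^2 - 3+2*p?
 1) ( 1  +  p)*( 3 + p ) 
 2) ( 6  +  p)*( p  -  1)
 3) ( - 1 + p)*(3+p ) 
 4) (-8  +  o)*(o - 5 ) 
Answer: 3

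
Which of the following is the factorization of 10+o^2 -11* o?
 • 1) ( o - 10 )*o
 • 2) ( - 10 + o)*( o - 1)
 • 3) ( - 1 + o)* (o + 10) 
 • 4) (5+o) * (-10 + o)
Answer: 2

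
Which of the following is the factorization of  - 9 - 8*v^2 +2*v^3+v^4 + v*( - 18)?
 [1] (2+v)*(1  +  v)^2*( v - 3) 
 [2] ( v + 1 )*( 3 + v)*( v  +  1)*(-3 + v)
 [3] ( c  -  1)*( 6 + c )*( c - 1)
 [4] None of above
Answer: 2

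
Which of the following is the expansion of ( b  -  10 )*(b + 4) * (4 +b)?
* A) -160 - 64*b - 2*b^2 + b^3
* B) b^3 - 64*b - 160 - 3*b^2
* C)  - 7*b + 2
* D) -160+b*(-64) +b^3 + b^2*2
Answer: A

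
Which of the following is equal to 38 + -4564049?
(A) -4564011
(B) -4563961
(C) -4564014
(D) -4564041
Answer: A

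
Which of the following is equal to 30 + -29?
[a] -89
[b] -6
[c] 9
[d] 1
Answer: d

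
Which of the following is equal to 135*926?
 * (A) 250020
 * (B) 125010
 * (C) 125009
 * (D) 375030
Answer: B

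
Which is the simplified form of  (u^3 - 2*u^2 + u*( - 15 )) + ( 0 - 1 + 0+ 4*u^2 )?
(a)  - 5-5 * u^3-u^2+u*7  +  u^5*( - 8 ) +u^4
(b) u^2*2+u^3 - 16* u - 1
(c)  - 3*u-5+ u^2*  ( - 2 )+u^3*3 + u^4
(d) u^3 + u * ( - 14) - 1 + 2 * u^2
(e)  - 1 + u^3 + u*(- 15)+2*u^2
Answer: e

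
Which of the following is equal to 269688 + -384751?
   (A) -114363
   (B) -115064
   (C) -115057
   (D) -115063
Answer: D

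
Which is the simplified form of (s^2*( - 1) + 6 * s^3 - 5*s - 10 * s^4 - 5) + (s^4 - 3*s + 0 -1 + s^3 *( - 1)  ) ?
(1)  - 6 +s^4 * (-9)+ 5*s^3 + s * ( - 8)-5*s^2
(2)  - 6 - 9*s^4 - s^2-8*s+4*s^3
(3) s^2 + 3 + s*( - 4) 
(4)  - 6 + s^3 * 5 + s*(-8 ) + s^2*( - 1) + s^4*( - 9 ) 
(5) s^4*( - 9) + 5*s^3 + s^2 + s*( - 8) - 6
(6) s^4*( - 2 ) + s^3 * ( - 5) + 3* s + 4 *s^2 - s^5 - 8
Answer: 4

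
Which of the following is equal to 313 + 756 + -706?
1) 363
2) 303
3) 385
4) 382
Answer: 1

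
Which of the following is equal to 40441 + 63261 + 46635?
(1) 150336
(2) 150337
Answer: 2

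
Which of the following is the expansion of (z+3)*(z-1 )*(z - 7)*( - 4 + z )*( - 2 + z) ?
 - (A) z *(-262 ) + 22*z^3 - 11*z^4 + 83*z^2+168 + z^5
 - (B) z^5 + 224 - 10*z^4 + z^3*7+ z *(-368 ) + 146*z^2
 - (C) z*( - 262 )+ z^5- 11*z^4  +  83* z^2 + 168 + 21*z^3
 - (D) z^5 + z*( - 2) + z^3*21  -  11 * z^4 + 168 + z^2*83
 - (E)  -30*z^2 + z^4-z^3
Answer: C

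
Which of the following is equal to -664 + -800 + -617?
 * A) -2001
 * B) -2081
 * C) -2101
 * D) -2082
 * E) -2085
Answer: B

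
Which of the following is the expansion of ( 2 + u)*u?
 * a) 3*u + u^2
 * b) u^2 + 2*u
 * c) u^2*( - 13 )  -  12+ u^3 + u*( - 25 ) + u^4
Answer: b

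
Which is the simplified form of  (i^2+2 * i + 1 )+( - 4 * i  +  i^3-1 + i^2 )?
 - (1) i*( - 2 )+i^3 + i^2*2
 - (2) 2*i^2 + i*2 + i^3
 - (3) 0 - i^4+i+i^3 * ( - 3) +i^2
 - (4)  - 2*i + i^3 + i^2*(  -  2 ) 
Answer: 1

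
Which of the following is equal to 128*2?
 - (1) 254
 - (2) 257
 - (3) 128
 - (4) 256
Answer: 4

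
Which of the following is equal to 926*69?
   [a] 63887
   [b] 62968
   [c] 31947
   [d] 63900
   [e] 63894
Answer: e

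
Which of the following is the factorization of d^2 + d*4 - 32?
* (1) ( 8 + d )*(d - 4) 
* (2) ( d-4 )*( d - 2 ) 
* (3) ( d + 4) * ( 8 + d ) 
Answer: 1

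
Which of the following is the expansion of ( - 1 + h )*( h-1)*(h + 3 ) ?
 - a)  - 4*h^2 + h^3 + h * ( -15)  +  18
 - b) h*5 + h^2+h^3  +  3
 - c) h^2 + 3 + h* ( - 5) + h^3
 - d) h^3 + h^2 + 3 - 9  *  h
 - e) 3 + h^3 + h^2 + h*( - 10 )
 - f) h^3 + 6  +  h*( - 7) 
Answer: c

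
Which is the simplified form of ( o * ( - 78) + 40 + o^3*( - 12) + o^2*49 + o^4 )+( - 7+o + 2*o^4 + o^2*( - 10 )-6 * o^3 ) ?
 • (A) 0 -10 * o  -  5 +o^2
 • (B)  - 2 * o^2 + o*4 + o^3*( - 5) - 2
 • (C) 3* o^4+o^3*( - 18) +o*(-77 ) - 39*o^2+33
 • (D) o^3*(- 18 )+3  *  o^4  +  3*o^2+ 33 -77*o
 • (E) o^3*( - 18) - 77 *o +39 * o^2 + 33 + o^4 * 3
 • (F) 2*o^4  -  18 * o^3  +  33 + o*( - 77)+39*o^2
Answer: E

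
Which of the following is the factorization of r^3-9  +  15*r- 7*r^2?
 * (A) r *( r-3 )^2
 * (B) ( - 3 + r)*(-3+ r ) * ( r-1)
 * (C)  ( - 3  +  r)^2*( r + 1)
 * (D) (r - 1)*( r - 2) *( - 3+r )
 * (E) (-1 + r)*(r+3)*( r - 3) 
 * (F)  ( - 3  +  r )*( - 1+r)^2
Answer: B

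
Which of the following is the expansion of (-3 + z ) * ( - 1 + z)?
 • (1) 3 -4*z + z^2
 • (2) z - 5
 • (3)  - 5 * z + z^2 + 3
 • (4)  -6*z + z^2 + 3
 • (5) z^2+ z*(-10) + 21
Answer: 1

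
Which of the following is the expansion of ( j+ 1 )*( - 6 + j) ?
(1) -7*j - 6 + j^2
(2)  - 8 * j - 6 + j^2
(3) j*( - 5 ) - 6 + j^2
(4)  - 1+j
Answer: 3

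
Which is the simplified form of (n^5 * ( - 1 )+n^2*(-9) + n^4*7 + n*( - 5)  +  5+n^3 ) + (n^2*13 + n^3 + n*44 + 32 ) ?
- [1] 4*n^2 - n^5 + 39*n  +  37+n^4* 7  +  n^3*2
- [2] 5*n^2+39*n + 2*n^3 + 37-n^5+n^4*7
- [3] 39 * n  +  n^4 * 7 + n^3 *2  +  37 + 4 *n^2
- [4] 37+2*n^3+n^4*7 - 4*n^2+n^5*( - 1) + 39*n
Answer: 1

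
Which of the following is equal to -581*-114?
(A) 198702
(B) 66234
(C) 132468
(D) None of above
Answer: B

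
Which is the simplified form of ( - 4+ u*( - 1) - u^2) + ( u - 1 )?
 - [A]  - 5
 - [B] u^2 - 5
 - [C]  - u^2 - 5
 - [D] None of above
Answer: C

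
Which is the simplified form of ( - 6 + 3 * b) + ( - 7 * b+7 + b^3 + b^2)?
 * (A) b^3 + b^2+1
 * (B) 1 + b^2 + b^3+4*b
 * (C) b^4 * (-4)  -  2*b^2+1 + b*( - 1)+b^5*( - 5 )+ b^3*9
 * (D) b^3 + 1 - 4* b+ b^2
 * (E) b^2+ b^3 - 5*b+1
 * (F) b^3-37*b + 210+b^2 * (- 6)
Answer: D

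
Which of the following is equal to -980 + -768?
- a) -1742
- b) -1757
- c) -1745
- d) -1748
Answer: d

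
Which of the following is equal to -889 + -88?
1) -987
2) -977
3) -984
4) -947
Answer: 2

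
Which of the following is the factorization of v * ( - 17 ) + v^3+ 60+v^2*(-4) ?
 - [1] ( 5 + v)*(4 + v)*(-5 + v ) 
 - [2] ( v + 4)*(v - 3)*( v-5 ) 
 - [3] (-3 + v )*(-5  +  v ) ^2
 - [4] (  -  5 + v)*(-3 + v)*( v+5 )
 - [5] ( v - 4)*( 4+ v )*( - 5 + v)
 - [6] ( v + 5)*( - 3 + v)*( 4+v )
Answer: 2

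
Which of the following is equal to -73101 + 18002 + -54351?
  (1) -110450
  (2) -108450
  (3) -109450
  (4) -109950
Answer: 3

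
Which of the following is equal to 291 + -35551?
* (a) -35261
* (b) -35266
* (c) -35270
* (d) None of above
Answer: d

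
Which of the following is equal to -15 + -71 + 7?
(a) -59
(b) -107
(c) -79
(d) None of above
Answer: c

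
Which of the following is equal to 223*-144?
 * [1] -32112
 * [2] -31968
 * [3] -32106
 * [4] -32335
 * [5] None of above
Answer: 1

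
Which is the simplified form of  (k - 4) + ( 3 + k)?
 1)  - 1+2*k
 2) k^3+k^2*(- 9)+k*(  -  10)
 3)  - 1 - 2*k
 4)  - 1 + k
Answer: 1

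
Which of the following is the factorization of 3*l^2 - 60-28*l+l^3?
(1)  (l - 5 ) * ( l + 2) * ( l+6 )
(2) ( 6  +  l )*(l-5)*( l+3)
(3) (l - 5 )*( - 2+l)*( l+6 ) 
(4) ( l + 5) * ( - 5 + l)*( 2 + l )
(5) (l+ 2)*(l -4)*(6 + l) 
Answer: 1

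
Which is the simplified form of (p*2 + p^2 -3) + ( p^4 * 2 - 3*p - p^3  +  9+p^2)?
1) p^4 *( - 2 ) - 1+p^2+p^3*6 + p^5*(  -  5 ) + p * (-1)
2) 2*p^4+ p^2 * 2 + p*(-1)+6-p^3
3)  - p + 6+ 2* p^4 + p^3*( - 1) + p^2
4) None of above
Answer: 2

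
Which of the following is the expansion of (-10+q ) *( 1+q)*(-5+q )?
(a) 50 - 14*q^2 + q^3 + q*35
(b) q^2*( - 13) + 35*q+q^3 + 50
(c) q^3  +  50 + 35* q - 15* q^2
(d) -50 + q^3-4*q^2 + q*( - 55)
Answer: a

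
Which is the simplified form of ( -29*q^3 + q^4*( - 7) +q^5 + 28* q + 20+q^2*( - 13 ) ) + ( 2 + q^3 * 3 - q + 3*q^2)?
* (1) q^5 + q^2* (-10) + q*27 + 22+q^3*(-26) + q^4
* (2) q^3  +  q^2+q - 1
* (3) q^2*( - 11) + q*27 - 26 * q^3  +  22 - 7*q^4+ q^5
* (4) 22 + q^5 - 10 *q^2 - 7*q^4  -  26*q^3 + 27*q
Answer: 4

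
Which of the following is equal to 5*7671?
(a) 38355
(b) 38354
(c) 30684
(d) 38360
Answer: a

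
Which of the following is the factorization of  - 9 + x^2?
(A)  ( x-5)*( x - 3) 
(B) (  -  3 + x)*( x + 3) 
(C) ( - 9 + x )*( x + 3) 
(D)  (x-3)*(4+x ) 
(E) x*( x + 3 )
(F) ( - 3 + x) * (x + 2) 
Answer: B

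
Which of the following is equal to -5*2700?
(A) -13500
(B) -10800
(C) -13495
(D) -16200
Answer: A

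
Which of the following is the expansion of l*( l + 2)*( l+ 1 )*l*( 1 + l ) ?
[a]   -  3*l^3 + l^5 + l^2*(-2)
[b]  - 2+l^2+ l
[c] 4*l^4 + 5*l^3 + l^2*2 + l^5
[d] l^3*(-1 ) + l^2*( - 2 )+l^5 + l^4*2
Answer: c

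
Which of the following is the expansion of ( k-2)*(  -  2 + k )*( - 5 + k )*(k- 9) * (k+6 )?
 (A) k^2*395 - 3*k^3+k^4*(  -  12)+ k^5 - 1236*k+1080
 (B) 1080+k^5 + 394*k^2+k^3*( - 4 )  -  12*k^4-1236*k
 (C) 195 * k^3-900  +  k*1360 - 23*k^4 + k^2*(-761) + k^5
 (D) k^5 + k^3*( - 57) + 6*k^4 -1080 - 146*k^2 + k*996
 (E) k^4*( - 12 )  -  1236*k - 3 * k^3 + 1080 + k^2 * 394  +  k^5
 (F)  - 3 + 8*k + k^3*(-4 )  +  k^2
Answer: E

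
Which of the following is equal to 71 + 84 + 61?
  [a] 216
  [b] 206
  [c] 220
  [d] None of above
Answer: a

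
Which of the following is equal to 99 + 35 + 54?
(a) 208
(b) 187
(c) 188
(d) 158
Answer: c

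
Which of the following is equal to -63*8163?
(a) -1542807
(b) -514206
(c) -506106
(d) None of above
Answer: d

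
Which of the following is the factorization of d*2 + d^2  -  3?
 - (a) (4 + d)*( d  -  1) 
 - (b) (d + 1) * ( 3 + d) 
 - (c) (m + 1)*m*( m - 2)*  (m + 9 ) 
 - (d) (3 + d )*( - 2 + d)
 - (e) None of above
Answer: e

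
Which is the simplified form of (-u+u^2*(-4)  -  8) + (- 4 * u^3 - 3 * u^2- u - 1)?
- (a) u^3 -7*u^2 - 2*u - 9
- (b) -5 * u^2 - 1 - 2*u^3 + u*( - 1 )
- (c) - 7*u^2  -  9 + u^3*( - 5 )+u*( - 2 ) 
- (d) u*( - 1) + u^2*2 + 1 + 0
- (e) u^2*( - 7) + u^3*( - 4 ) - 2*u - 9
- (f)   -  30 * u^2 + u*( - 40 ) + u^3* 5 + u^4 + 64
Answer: e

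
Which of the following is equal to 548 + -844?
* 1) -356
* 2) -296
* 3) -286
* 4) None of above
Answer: 2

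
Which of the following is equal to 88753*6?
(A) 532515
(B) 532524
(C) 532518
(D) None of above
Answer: C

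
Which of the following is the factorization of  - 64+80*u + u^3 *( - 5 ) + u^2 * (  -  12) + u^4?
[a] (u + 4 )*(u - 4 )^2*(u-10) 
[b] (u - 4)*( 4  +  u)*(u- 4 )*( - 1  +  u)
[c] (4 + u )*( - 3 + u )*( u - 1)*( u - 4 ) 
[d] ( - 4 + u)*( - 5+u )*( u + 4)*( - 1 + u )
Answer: b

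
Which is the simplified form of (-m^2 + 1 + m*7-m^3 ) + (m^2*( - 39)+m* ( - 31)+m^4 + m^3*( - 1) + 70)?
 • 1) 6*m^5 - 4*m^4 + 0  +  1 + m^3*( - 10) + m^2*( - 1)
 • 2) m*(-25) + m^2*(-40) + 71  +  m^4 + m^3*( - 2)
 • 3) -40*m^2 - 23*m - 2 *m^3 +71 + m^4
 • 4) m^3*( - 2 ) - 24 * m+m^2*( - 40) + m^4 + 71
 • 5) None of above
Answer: 4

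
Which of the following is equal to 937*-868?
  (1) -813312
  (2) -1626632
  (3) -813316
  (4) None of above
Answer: 3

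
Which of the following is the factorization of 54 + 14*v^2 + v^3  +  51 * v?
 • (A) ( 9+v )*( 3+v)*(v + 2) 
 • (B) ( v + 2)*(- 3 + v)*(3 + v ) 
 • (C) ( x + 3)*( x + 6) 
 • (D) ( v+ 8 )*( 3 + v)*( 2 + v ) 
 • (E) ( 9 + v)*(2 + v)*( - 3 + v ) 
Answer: A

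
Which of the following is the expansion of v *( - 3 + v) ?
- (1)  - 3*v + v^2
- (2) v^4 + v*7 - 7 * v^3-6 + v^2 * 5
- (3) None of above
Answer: 1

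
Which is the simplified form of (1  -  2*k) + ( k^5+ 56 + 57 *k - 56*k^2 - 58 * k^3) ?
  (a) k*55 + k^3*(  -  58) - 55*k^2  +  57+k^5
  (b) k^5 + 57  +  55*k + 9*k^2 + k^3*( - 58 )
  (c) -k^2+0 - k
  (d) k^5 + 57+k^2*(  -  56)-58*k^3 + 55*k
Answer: d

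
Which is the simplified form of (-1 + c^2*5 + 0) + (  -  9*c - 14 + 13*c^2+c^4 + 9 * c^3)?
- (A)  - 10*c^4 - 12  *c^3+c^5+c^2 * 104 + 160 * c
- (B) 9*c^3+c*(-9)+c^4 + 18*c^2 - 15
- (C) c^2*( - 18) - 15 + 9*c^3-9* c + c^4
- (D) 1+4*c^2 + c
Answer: B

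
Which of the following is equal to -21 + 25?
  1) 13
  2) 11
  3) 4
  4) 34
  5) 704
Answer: 3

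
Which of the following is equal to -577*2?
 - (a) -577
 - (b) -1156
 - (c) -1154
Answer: c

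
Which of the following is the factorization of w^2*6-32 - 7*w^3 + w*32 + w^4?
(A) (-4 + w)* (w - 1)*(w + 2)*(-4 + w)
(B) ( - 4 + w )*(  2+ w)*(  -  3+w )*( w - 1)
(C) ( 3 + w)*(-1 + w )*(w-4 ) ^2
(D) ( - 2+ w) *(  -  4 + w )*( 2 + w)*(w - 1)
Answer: A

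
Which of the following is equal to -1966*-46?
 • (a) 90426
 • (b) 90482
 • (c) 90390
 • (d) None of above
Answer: d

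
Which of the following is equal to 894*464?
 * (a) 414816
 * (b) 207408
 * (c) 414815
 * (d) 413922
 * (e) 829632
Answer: a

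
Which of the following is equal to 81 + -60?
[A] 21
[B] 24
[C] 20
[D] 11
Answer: A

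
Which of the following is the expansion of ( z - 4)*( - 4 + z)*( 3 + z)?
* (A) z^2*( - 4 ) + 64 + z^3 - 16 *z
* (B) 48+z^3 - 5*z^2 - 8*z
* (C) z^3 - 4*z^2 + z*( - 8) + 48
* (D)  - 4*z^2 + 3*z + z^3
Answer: B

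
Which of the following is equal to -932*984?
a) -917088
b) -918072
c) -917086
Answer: a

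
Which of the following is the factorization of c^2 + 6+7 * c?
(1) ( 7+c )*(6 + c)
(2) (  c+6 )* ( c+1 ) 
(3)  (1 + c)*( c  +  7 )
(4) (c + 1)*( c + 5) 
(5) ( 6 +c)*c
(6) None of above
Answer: 2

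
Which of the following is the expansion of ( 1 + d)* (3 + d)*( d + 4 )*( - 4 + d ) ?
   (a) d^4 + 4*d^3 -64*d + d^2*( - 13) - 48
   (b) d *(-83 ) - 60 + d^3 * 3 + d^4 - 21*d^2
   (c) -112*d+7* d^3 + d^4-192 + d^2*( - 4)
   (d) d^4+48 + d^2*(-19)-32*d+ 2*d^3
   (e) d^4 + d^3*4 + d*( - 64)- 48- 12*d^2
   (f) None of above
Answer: a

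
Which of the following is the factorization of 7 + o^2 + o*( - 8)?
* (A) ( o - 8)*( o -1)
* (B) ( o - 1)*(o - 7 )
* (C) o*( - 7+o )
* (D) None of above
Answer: B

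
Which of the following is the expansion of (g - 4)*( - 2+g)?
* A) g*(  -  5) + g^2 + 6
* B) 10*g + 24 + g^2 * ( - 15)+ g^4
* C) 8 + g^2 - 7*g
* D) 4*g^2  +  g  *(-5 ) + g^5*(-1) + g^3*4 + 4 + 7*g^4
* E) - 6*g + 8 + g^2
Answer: E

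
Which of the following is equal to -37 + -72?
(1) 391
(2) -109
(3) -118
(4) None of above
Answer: 2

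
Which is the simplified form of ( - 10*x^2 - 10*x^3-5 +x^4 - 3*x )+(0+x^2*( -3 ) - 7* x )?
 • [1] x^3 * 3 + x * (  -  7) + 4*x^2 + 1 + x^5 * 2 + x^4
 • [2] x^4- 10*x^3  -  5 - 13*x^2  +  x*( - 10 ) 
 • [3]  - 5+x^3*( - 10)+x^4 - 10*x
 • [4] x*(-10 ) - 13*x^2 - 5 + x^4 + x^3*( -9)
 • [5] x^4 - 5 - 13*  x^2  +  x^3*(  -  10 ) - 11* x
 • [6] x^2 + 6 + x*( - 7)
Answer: 2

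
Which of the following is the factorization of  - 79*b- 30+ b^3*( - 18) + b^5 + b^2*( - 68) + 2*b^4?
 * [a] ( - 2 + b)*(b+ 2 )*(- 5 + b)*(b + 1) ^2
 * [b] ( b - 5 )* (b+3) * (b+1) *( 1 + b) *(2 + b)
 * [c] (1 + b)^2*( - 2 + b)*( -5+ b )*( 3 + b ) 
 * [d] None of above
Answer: b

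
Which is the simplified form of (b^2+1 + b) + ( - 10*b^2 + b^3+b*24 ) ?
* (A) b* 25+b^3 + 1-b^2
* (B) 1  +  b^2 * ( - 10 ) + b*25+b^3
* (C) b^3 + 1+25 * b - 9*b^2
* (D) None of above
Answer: C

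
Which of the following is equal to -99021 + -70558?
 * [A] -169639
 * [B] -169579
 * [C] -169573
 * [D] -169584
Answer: B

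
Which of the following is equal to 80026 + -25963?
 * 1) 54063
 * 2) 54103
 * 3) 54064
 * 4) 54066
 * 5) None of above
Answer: 1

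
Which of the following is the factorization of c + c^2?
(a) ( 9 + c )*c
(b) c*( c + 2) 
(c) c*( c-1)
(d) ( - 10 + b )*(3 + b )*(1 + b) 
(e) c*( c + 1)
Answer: e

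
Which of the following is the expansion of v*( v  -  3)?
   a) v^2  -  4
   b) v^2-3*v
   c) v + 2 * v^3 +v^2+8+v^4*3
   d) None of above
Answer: b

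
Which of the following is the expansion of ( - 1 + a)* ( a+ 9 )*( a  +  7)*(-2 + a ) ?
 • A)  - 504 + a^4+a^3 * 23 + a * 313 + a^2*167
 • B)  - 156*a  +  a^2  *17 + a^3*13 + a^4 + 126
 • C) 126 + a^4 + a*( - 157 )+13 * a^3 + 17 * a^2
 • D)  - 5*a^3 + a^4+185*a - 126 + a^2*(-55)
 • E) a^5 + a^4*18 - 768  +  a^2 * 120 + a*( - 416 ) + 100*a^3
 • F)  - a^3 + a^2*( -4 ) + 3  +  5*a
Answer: C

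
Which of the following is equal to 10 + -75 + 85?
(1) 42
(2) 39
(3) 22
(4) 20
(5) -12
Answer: 4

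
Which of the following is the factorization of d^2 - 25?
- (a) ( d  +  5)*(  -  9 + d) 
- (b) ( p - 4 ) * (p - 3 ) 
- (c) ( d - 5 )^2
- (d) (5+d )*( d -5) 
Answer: d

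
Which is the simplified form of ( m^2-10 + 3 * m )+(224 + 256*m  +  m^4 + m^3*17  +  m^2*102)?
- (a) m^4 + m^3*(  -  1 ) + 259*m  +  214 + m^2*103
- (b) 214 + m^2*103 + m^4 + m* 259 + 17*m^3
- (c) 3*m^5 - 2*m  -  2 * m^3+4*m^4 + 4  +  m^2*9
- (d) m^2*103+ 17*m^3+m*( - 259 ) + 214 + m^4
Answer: b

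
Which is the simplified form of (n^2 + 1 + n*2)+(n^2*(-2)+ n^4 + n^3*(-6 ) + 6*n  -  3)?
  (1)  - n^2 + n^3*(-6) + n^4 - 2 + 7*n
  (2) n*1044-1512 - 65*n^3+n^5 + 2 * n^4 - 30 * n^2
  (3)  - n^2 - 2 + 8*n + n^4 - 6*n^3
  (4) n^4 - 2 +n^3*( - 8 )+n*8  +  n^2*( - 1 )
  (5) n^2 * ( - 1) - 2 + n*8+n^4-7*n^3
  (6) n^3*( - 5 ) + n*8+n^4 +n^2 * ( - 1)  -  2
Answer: 3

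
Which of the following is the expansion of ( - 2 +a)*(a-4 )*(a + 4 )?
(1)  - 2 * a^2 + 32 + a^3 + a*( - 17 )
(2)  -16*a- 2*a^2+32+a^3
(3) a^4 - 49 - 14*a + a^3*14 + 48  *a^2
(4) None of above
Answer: 2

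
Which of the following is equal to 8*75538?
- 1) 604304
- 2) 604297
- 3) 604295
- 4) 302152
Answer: 1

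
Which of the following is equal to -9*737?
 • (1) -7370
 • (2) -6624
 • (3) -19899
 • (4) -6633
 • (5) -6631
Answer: 4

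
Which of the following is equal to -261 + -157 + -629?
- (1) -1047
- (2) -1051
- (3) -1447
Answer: 1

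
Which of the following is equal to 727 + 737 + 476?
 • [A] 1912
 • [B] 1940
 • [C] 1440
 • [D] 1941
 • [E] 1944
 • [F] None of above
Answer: B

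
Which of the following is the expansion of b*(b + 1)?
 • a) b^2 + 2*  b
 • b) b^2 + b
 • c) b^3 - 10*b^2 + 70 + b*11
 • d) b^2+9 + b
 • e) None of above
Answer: b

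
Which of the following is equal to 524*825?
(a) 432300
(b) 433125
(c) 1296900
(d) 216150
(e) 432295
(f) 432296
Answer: a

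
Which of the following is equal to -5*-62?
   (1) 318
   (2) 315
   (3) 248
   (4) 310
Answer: 4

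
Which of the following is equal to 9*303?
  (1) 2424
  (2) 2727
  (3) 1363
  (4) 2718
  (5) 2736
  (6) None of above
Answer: 2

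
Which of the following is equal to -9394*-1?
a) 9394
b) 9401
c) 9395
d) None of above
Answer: a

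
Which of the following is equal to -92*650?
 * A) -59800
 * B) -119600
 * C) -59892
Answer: A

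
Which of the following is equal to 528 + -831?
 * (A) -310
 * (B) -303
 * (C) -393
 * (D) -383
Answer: B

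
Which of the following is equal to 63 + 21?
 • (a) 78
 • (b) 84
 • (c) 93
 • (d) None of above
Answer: b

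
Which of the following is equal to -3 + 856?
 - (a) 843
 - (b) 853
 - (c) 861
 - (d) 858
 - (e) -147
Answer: b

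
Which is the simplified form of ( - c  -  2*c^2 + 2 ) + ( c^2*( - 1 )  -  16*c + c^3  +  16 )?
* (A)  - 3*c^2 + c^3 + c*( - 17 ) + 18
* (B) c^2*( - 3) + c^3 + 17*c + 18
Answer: A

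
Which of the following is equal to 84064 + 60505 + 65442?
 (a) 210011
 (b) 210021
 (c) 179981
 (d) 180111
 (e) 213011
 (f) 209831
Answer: a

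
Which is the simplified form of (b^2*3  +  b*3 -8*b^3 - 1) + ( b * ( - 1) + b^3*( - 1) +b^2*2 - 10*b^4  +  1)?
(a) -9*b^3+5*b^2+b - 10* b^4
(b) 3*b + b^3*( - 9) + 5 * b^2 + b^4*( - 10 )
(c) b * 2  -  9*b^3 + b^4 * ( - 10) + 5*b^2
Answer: c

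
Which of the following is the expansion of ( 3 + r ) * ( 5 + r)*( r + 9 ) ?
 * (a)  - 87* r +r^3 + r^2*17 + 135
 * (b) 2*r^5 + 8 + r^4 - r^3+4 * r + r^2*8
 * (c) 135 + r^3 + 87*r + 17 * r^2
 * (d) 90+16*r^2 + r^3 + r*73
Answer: c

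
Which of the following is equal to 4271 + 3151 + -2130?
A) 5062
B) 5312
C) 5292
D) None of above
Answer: C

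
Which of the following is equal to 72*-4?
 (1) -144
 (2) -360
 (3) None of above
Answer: 3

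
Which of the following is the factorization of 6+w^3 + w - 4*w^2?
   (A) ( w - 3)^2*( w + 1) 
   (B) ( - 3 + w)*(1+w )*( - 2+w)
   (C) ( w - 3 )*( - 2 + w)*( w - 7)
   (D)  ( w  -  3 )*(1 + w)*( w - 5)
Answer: B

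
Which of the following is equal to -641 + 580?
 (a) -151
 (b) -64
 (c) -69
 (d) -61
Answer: d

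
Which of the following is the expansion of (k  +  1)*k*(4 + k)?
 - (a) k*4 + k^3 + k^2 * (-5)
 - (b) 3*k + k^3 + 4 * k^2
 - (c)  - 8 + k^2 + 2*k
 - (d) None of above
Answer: d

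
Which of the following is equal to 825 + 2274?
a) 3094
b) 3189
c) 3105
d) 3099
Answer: d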